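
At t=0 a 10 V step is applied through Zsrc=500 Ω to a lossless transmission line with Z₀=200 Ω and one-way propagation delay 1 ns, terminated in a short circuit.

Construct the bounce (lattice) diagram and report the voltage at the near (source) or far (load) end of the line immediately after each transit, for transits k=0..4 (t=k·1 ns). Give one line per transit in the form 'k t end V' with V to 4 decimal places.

Γ_L=-1.000000, Γ_S=0.428571; launch V₁=10·200/700=2.857143
k=0 src: V=2.8571
k=1 load: inc=2.857143, refl=2.857143·-1.000000=-2.8571; V=0.000000+2.857143+-2.857143=0.0000
k=2 src: inc=-2.857143, refl=-2.857143·0.428571=-1.2245; V=2.857143+-2.857143+-1.224490=-1.2245
k=3 load: inc=-1.224490, refl=-1.224490·-1.000000=1.2245; V=0.000000+-1.224490+1.224490=0.0000
k=4 src: inc=1.224490, refl=1.224490·0.428571=0.5248; V=-1.224490+1.224490+0.524781=0.5248

0 0 source 2.8571
1 1 load 0.0000
2 2 source -1.2245
3 3 load 0.0000
4 4 source 0.5248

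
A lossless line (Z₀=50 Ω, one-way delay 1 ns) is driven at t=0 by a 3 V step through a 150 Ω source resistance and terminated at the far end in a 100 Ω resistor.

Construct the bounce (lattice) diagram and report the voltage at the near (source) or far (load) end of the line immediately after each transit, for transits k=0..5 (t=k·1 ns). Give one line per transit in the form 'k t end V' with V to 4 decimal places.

0 0 source 0.7500
1 1 load 1.0000
2 2 source 1.1250
3 3 load 1.1667
4 4 source 1.1875
5 5 load 1.1944

Γ_L=0.333333, Γ_S=0.500000; launch V₁=3·50/200=0.750000
k=0 src: V=0.7500
k=1 load: inc=0.750000, refl=0.750000·0.333333=0.2500; V=0.000000+0.750000+0.250000=1.0000
k=2 src: inc=0.250000, refl=0.250000·0.500000=0.1250; V=0.750000+0.250000+0.125000=1.1250
k=3 load: inc=0.125000, refl=0.125000·0.333333=0.0417; V=1.000000+0.125000+0.041667=1.1667
k=4 src: inc=0.041667, refl=0.041667·0.500000=0.0208; V=1.125000+0.041667+0.020833=1.1875
k=5 load: inc=0.020833, refl=0.020833·0.333333=0.0069; V=1.166667+0.020833+0.006944=1.1944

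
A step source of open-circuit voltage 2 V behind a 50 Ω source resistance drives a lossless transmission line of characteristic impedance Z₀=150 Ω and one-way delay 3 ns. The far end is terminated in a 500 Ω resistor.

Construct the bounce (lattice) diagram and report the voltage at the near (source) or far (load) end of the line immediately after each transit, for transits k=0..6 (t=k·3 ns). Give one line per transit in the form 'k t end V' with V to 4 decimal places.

0 0 source 1.5000
1 3 load 2.3077
2 6 source 1.9038
3 9 load 1.6864
4 12 source 1.7951
5 15 load 1.8537
6 18 source 1.8244

Γ_L=0.538462, Γ_S=-0.500000; launch V₁=2·150/200=1.500000
k=0 src: V=1.5000
k=1 load: inc=1.500000, refl=1.500000·0.538462=0.8077; V=0.000000+1.500000+0.807692=2.3077
k=2 src: inc=0.807692, refl=0.807692·-0.500000=-0.4038; V=1.500000+0.807692+-0.403846=1.9038
k=3 load: inc=-0.403846, refl=-0.403846·0.538462=-0.2175; V=2.307692+-0.403846+-0.217456=1.6864
k=4 src: inc=-0.217456, refl=-0.217456·-0.500000=0.1087; V=1.903846+-0.217456+0.108728=1.7951
k=5 load: inc=0.108728, refl=0.108728·0.538462=0.0585; V=1.686391+0.108728+0.058546=1.8537
k=6 src: inc=0.058546, refl=0.058546·-0.500000=-0.0293; V=1.795118+0.058546+-0.029273=1.8244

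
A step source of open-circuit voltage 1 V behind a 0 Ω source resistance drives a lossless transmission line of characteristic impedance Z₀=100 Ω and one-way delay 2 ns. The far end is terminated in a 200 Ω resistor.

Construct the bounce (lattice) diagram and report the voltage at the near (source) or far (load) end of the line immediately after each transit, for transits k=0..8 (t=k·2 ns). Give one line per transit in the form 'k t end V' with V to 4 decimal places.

Γ_L=0.333333, Γ_S=-1.000000; launch V₁=1·100/100=1.000000
k=0 src: V=1.0000
k=1 load: inc=1.000000, refl=1.000000·0.333333=0.3333; V=0.000000+1.000000+0.333333=1.3333
k=2 src: inc=0.333333, refl=0.333333·-1.000000=-0.3333; V=1.000000+0.333333+-0.333333=1.0000
k=3 load: inc=-0.333333, refl=-0.333333·0.333333=-0.1111; V=1.333333+-0.333333+-0.111111=0.8889
k=4 src: inc=-0.111111, refl=-0.111111·-1.000000=0.1111; V=1.000000+-0.111111+0.111111=1.0000
k=5 load: inc=0.111111, refl=0.111111·0.333333=0.0370; V=0.888889+0.111111+0.037037=1.0370
k=6 src: inc=0.037037, refl=0.037037·-1.000000=-0.0370; V=1.000000+0.037037+-0.037037=1.0000
k=7 load: inc=-0.037037, refl=-0.037037·0.333333=-0.0123; V=1.037037+-0.037037+-0.012346=0.9877
k=8 src: inc=-0.012346, refl=-0.012346·-1.000000=0.0123; V=1.000000+-0.012346+0.012346=1.0000

0 0 source 1.0000
1 2 load 1.3333
2 4 source 1.0000
3 6 load 0.8889
4 8 source 1.0000
5 10 load 1.0370
6 12 source 1.0000
7 14 load 0.9877
8 16 source 1.0000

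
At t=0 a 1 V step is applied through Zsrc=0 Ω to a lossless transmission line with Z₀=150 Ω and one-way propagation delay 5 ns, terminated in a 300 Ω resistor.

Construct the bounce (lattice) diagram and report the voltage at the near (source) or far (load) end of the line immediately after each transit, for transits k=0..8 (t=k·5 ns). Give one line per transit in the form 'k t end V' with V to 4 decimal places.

Γ_L=0.333333, Γ_S=-1.000000; launch V₁=1·150/150=1.000000
k=0 src: V=1.0000
k=1 load: inc=1.000000, refl=1.000000·0.333333=0.3333; V=0.000000+1.000000+0.333333=1.3333
k=2 src: inc=0.333333, refl=0.333333·-1.000000=-0.3333; V=1.000000+0.333333+-0.333333=1.0000
k=3 load: inc=-0.333333, refl=-0.333333·0.333333=-0.1111; V=1.333333+-0.333333+-0.111111=0.8889
k=4 src: inc=-0.111111, refl=-0.111111·-1.000000=0.1111; V=1.000000+-0.111111+0.111111=1.0000
k=5 load: inc=0.111111, refl=0.111111·0.333333=0.0370; V=0.888889+0.111111+0.037037=1.0370
k=6 src: inc=0.037037, refl=0.037037·-1.000000=-0.0370; V=1.000000+0.037037+-0.037037=1.0000
k=7 load: inc=-0.037037, refl=-0.037037·0.333333=-0.0123; V=1.037037+-0.037037+-0.012346=0.9877
k=8 src: inc=-0.012346, refl=-0.012346·-1.000000=0.0123; V=1.000000+-0.012346+0.012346=1.0000

0 0 source 1.0000
1 5 load 1.3333
2 10 source 1.0000
3 15 load 0.8889
4 20 source 1.0000
5 25 load 1.0370
6 30 source 1.0000
7 35 load 0.9877
8 40 source 1.0000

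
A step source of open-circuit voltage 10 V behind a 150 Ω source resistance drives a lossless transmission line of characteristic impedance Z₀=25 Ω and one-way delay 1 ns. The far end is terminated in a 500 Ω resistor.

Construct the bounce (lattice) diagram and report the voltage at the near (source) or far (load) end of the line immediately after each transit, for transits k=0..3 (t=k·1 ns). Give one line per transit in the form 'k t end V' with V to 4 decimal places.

Γ_L=0.904762, Γ_S=0.714286; launch V₁=10·25/175=1.428571
k=0 src: V=1.4286
k=1 load: inc=1.428571, refl=1.428571·0.904762=1.2925; V=0.000000+1.428571+1.292517=2.7211
k=2 src: inc=1.292517, refl=1.292517·0.714286=0.9232; V=1.428571+1.292517+0.923226=3.6443
k=3 load: inc=0.923226, refl=0.923226·0.904762=0.8353; V=2.721088+0.923226+0.835300=4.4796

0 0 source 1.4286
1 1 load 2.7211
2 2 source 3.6443
3 3 load 4.4796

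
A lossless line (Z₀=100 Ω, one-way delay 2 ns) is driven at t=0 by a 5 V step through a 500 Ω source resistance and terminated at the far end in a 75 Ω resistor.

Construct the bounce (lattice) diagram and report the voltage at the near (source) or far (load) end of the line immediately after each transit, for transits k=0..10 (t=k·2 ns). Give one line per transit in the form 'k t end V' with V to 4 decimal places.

0 0 source 0.8333
1 2 load 0.7143
2 4 source 0.6349
3 6 load 0.6463
4 8 source 0.6538
5 10 load 0.6527
6 12 source 0.6520
7 14 load 0.6521
8 16 source 0.6522
9 18 load 0.6522
10 20 source 0.6522

Γ_L=-0.142857, Γ_S=0.666667; launch V₁=5·100/600=0.833333
k=0 src: V=0.8333
k=1 load: inc=0.833333, refl=0.833333·-0.142857=-0.1190; V=0.000000+0.833333+-0.119048=0.7143
k=2 src: inc=-0.119048, refl=-0.119048·0.666667=-0.0794; V=0.833333+-0.119048+-0.079365=0.6349
k=3 load: inc=-0.079365, refl=-0.079365·-0.142857=0.0113; V=0.714286+-0.079365+0.011338=0.6463
k=4 src: inc=0.011338, refl=0.011338·0.666667=0.0076; V=0.634921+0.011338+0.007559=0.6538
k=5 load: inc=0.007559, refl=0.007559·-0.142857=-0.0011; V=0.646259+0.007559+-0.001080=0.6527
k=6 src: inc=-0.001080, refl=-0.001080·0.666667=-0.0007; V=0.653817+-0.001080+-0.000720=0.6520
k=7 load: inc=-0.000720, refl=-0.000720·-0.142857=0.0001; V=0.652737+-0.000720+0.000103=0.6521
k=8 src: inc=0.000103, refl=0.000103·0.666667=0.0001; V=0.652017+0.000103+0.000069=0.6522
k=9 load: inc=0.000069, refl=0.000069·-0.142857=-0.0000; V=0.652120+0.000069+-0.000010=0.6522
k=10 src: inc=-0.000010, refl=-0.000010·0.666667=-0.0000; V=0.652189+-0.000010+-0.000007=0.6522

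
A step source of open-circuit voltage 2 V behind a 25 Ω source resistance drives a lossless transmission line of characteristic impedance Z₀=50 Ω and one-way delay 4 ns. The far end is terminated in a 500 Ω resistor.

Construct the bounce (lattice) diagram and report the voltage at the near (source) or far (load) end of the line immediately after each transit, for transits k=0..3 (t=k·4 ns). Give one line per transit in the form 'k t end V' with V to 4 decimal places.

Γ_L=0.818182, Γ_S=-0.333333; launch V₁=2·50/75=1.333333
k=0 src: V=1.3333
k=1 load: inc=1.333333, refl=1.333333·0.818182=1.0909; V=0.000000+1.333333+1.090909=2.4242
k=2 src: inc=1.090909, refl=1.090909·-0.333333=-0.3636; V=1.333333+1.090909+-0.363636=2.0606
k=3 load: inc=-0.363636, refl=-0.363636·0.818182=-0.2975; V=2.424242+-0.363636+-0.297521=1.7631

0 0 source 1.3333
1 4 load 2.4242
2 8 source 2.0606
3 12 load 1.7631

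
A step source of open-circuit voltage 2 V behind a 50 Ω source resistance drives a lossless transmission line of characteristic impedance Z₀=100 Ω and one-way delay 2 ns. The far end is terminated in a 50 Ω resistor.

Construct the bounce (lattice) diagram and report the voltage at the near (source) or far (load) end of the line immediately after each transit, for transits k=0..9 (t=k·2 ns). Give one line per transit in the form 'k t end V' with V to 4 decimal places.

0 0 source 1.3333
1 2 load 0.8889
2 4 source 1.0370
3 6 load 0.9877
4 8 source 1.0041
5 10 load 0.9986
6 12 source 1.0005
7 14 load 0.9998
8 16 source 1.0001
9 18 load 1.0000

Γ_L=-0.333333, Γ_S=-0.333333; launch V₁=2·100/150=1.333333
k=0 src: V=1.3333
k=1 load: inc=1.333333, refl=1.333333·-0.333333=-0.4444; V=0.000000+1.333333+-0.444444=0.8889
k=2 src: inc=-0.444444, refl=-0.444444·-0.333333=0.1481; V=1.333333+-0.444444+0.148148=1.0370
k=3 load: inc=0.148148, refl=0.148148·-0.333333=-0.0494; V=0.888889+0.148148+-0.049383=0.9877
k=4 src: inc=-0.049383, refl=-0.049383·-0.333333=0.0165; V=1.037037+-0.049383+0.016461=1.0041
k=5 load: inc=0.016461, refl=0.016461·-0.333333=-0.0055; V=0.987654+0.016461+-0.005487=0.9986
k=6 src: inc=-0.005487, refl=-0.005487·-0.333333=0.0018; V=1.004115+-0.005487+0.001829=1.0005
k=7 load: inc=0.001829, refl=0.001829·-0.333333=-0.0006; V=0.998628+0.001829+-0.000610=0.9998
k=8 src: inc=-0.000610, refl=-0.000610·-0.333333=0.0002; V=1.000457+-0.000610+0.000203=1.0001
k=9 load: inc=0.000203, refl=0.000203·-0.333333=-0.0001; V=0.999848+0.000203+-0.000068=1.0000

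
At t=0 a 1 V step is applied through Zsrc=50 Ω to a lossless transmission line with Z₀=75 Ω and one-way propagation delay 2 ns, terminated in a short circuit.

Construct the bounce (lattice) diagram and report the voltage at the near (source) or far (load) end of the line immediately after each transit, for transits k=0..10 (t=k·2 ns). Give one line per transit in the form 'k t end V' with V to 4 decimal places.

0 0 source 0.6000
1 2 load 0.0000
2 4 source 0.1200
3 6 load 0.0000
4 8 source 0.0240
5 10 load 0.0000
6 12 source 0.0048
7 14 load 0.0000
8 16 source 0.0010
9 18 load 0.0000
10 20 source 0.0002

Γ_L=-1.000000, Γ_S=-0.200000; launch V₁=1·75/125=0.600000
k=0 src: V=0.6000
k=1 load: inc=0.600000, refl=0.600000·-1.000000=-0.6000; V=0.000000+0.600000+-0.600000=0.0000
k=2 src: inc=-0.600000, refl=-0.600000·-0.200000=0.1200; V=0.600000+-0.600000+0.120000=0.1200
k=3 load: inc=0.120000, refl=0.120000·-1.000000=-0.1200; V=0.000000+0.120000+-0.120000=0.0000
k=4 src: inc=-0.120000, refl=-0.120000·-0.200000=0.0240; V=0.120000+-0.120000+0.024000=0.0240
k=5 load: inc=0.024000, refl=0.024000·-1.000000=-0.0240; V=0.000000+0.024000+-0.024000=0.0000
k=6 src: inc=-0.024000, refl=-0.024000·-0.200000=0.0048; V=0.024000+-0.024000+0.004800=0.0048
k=7 load: inc=0.004800, refl=0.004800·-1.000000=-0.0048; V=0.000000+0.004800+-0.004800=0.0000
k=8 src: inc=-0.004800, refl=-0.004800·-0.200000=0.0010; V=0.004800+-0.004800+0.000960=0.0010
k=9 load: inc=0.000960, refl=0.000960·-1.000000=-0.0010; V=0.000000+0.000960+-0.000960=0.0000
k=10 src: inc=-0.000960, refl=-0.000960·-0.200000=0.0002; V=0.000960+-0.000960+0.000192=0.0002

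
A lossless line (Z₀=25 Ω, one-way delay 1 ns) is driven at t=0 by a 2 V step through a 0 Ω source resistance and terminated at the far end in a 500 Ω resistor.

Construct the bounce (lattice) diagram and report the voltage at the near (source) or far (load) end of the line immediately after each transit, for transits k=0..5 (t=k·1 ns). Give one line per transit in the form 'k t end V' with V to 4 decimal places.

Γ_L=0.904762, Γ_S=-1.000000; launch V₁=2·25/25=2.000000
k=0 src: V=2.0000
k=1 load: inc=2.000000, refl=2.000000·0.904762=1.8095; V=0.000000+2.000000+1.809524=3.8095
k=2 src: inc=1.809524, refl=1.809524·-1.000000=-1.8095; V=2.000000+1.809524+-1.809524=2.0000
k=3 load: inc=-1.809524, refl=-1.809524·0.904762=-1.6372; V=3.809524+-1.809524+-1.637188=0.3628
k=4 src: inc=-1.637188, refl=-1.637188·-1.000000=1.6372; V=2.000000+-1.637188+1.637188=2.0000
k=5 load: inc=1.637188, refl=1.637188·0.904762=1.4813; V=0.362812+1.637188+1.481266=3.4813

0 0 source 2.0000
1 1 load 3.8095
2 2 source 2.0000
3 3 load 0.3628
4 4 source 2.0000
5 5 load 3.4813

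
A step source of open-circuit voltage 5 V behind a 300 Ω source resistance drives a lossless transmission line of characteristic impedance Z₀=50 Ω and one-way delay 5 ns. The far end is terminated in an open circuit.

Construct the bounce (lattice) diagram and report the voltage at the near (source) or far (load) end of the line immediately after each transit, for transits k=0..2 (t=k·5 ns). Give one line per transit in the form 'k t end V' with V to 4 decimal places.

0 0 source 0.7143
1 5 load 1.4286
2 10 source 1.9388

Γ_L=1.000000, Γ_S=0.714286; launch V₁=5·50/350=0.714286
k=0 src: V=0.7143
k=1 load: inc=0.714286, refl=0.714286·1.000000=0.7143; V=0.000000+0.714286+0.714286=1.4286
k=2 src: inc=0.714286, refl=0.714286·0.714286=0.5102; V=0.714286+0.714286+0.510204=1.9388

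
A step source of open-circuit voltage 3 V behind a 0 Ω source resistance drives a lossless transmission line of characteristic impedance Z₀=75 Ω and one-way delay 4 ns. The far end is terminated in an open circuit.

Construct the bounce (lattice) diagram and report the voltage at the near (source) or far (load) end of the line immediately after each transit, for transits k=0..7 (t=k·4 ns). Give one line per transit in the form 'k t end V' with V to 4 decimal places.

0 0 source 3.0000
1 4 load 6.0000
2 8 source 3.0000
3 12 load 0.0000
4 16 source 3.0000
5 20 load 6.0000
6 24 source 3.0000
7 28 load 0.0000

Γ_L=1.000000, Γ_S=-1.000000; launch V₁=3·75/75=3.000000
k=0 src: V=3.0000
k=1 load: inc=3.000000, refl=3.000000·1.000000=3.0000; V=0.000000+3.000000+3.000000=6.0000
k=2 src: inc=3.000000, refl=3.000000·-1.000000=-3.0000; V=3.000000+3.000000+-3.000000=3.0000
k=3 load: inc=-3.000000, refl=-3.000000·1.000000=-3.0000; V=6.000000+-3.000000+-3.000000=0.0000
k=4 src: inc=-3.000000, refl=-3.000000·-1.000000=3.0000; V=3.000000+-3.000000+3.000000=3.0000
k=5 load: inc=3.000000, refl=3.000000·1.000000=3.0000; V=0.000000+3.000000+3.000000=6.0000
k=6 src: inc=3.000000, refl=3.000000·-1.000000=-3.0000; V=3.000000+3.000000+-3.000000=3.0000
k=7 load: inc=-3.000000, refl=-3.000000·1.000000=-3.0000; V=6.000000+-3.000000+-3.000000=0.0000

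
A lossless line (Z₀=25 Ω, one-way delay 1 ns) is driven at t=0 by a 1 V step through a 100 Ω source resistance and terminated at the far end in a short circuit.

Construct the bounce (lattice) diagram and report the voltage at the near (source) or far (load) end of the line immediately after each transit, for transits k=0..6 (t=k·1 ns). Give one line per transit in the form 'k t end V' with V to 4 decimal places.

0 0 source 0.2000
1 1 load 0.0000
2 2 source -0.1200
3 3 load 0.0000
4 4 source 0.0720
5 5 load 0.0000
6 6 source -0.0432

Γ_L=-1.000000, Γ_S=0.600000; launch V₁=1·25/125=0.200000
k=0 src: V=0.2000
k=1 load: inc=0.200000, refl=0.200000·-1.000000=-0.2000; V=0.000000+0.200000+-0.200000=0.0000
k=2 src: inc=-0.200000, refl=-0.200000·0.600000=-0.1200; V=0.200000+-0.200000+-0.120000=-0.1200
k=3 load: inc=-0.120000, refl=-0.120000·-1.000000=0.1200; V=0.000000+-0.120000+0.120000=0.0000
k=4 src: inc=0.120000, refl=0.120000·0.600000=0.0720; V=-0.120000+0.120000+0.072000=0.0720
k=5 load: inc=0.072000, refl=0.072000·-1.000000=-0.0720; V=0.000000+0.072000+-0.072000=0.0000
k=6 src: inc=-0.072000, refl=-0.072000·0.600000=-0.0432; V=0.072000+-0.072000+-0.043200=-0.0432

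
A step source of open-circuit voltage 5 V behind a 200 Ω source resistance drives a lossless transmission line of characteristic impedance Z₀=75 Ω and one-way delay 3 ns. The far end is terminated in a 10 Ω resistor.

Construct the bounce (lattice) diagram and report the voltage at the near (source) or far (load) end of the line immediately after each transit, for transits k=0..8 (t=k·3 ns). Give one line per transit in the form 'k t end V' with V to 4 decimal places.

Γ_L=-0.764706, Γ_S=0.454545; launch V₁=5·75/275=1.363636
k=0 src: V=1.3636
k=1 load: inc=1.363636, refl=1.363636·-0.764706=-1.0428; V=0.000000+1.363636+-1.042781=0.3209
k=2 src: inc=-1.042781, refl=-1.042781·0.454545=-0.4740; V=1.363636+-1.042781+-0.473991=-0.1531
k=3 load: inc=-0.473991, refl=-0.473991·-0.764706=0.3625; V=0.320856+-0.473991+0.362464=0.2093
k=4 src: inc=0.362464, refl=0.362464·0.454545=0.1648; V=-0.153136+0.362464+0.164756=0.3741
k=5 load: inc=0.164756, refl=0.164756·-0.764706=-0.1260; V=0.209328+0.164756+-0.125990=0.2481
k=6 src: inc=-0.125990, refl=-0.125990·0.454545=-0.0573; V=0.374085+-0.125990+-0.057268=0.1908
k=7 load: inc=-0.057268, refl=-0.057268·-0.764706=0.0438; V=0.248094+-0.057268+0.043793=0.2346
k=8 src: inc=0.043793, refl=0.043793·0.454545=0.0199; V=0.190826+0.043793+0.019906=0.2545

0 0 source 1.3636
1 3 load 0.3209
2 6 source -0.1531
3 9 load 0.2093
4 12 source 0.3741
5 15 load 0.2481
6 18 source 0.1908
7 21 load 0.2346
8 24 source 0.2545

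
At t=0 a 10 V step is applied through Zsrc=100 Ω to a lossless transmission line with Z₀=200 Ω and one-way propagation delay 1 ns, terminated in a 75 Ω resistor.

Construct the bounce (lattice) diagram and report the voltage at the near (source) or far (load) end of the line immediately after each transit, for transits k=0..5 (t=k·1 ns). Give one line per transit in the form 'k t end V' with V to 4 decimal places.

Γ_L=-0.454545, Γ_S=-0.333333; launch V₁=10·200/300=6.666667
k=0 src: V=6.6667
k=1 load: inc=6.666667, refl=6.666667·-0.454545=-3.0303; V=0.000000+6.666667+-3.030303=3.6364
k=2 src: inc=-3.030303, refl=-3.030303·-0.333333=1.0101; V=6.666667+-3.030303+1.010101=4.6465
k=3 load: inc=1.010101, refl=1.010101·-0.454545=-0.4591; V=3.636364+1.010101+-0.459137=4.1873
k=4 src: inc=-0.459137, refl=-0.459137·-0.333333=0.1530; V=4.646465+-0.459137+0.153046=4.3404
k=5 load: inc=0.153046, refl=0.153046·-0.454545=-0.0696; V=4.187328+0.153046+-0.069566=4.2708

0 0 source 6.6667
1 1 load 3.6364
2 2 source 4.6465
3 3 load 4.1873
4 4 source 4.3404
5 5 load 4.2708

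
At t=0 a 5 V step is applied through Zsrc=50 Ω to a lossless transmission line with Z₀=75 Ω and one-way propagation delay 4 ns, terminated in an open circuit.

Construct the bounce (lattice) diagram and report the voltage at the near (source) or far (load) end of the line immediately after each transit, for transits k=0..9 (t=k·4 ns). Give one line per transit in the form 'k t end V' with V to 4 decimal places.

0 0 source 3.0000
1 4 load 6.0000
2 8 source 5.4000
3 12 load 4.8000
4 16 source 4.9200
5 20 load 5.0400
6 24 source 5.0160
7 28 load 4.9920
8 32 source 4.9968
9 36 load 5.0016

Γ_L=1.000000, Γ_S=-0.200000; launch V₁=5·75/125=3.000000
k=0 src: V=3.0000
k=1 load: inc=3.000000, refl=3.000000·1.000000=3.0000; V=0.000000+3.000000+3.000000=6.0000
k=2 src: inc=3.000000, refl=3.000000·-0.200000=-0.6000; V=3.000000+3.000000+-0.600000=5.4000
k=3 load: inc=-0.600000, refl=-0.600000·1.000000=-0.6000; V=6.000000+-0.600000+-0.600000=4.8000
k=4 src: inc=-0.600000, refl=-0.600000·-0.200000=0.1200; V=5.400000+-0.600000+0.120000=4.9200
k=5 load: inc=0.120000, refl=0.120000·1.000000=0.1200; V=4.800000+0.120000+0.120000=5.0400
k=6 src: inc=0.120000, refl=0.120000·-0.200000=-0.0240; V=4.920000+0.120000+-0.024000=5.0160
k=7 load: inc=-0.024000, refl=-0.024000·1.000000=-0.0240; V=5.040000+-0.024000+-0.024000=4.9920
k=8 src: inc=-0.024000, refl=-0.024000·-0.200000=0.0048; V=5.016000+-0.024000+0.004800=4.9968
k=9 load: inc=0.004800, refl=0.004800·1.000000=0.0048; V=4.992000+0.004800+0.004800=5.0016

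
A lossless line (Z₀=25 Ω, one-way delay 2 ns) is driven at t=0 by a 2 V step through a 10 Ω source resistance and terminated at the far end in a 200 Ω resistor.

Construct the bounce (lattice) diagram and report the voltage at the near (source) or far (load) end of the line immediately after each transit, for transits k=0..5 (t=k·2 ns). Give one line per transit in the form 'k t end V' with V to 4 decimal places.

0 0 source 1.4286
1 2 load 2.5397
2 4 source 2.0635
3 6 load 1.6931
4 8 source 1.8519
5 10 load 1.9753

Γ_L=0.777778, Γ_S=-0.428571; launch V₁=2·25/35=1.428571
k=0 src: V=1.4286
k=1 load: inc=1.428571, refl=1.428571·0.777778=1.1111; V=0.000000+1.428571+1.111111=2.5397
k=2 src: inc=1.111111, refl=1.111111·-0.428571=-0.4762; V=1.428571+1.111111+-0.476190=2.0635
k=3 load: inc=-0.476190, refl=-0.476190·0.777778=-0.3704; V=2.539683+-0.476190+-0.370370=1.6931
k=4 src: inc=-0.370370, refl=-0.370370·-0.428571=0.1587; V=2.063492+-0.370370+0.158730=1.8519
k=5 load: inc=0.158730, refl=0.158730·0.777778=0.1235; V=1.693122+0.158730+0.123457=1.9753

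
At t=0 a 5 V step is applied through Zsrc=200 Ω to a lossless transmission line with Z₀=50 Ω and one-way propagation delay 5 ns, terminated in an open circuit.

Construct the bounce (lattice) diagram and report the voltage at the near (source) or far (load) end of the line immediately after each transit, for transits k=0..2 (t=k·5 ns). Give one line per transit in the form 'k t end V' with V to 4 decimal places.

Γ_L=1.000000, Γ_S=0.600000; launch V₁=5·50/250=1.000000
k=0 src: V=1.0000
k=1 load: inc=1.000000, refl=1.000000·1.000000=1.0000; V=0.000000+1.000000+1.000000=2.0000
k=2 src: inc=1.000000, refl=1.000000·0.600000=0.6000; V=1.000000+1.000000+0.600000=2.6000

0 0 source 1.0000
1 5 load 2.0000
2 10 source 2.6000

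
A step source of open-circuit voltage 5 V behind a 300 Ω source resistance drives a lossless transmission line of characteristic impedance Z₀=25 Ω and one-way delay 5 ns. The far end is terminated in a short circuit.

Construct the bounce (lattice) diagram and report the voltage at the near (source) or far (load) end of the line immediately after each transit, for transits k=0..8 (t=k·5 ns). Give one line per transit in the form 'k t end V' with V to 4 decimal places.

Γ_L=-1.000000, Γ_S=0.846154; launch V₁=5·25/325=0.384615
k=0 src: V=0.3846
k=1 load: inc=0.384615, refl=0.384615·-1.000000=-0.3846; V=0.000000+0.384615+-0.384615=0.0000
k=2 src: inc=-0.384615, refl=-0.384615·0.846154=-0.3254; V=0.384615+-0.384615+-0.325444=-0.3254
k=3 load: inc=-0.325444, refl=-0.325444·-1.000000=0.3254; V=0.000000+-0.325444+0.325444=0.0000
k=4 src: inc=0.325444, refl=0.325444·0.846154=0.2754; V=-0.325444+0.325444+0.275376=0.2754
k=5 load: inc=0.275376, refl=0.275376·-1.000000=-0.2754; V=0.000000+0.275376+-0.275376=0.0000
k=6 src: inc=-0.275376, refl=-0.275376·0.846154=-0.2330; V=0.275376+-0.275376+-0.233010=-0.2330
k=7 load: inc=-0.233010, refl=-0.233010·-1.000000=0.2330; V=0.000000+-0.233010+0.233010=0.0000
k=8 src: inc=0.233010, refl=0.233010·0.846154=0.1972; V=-0.233010+0.233010+0.197162=0.1972

0 0 source 0.3846
1 5 load 0.0000
2 10 source -0.3254
3 15 load 0.0000
4 20 source 0.2754
5 25 load 0.0000
6 30 source -0.2330
7 35 load 0.0000
8 40 source 0.1972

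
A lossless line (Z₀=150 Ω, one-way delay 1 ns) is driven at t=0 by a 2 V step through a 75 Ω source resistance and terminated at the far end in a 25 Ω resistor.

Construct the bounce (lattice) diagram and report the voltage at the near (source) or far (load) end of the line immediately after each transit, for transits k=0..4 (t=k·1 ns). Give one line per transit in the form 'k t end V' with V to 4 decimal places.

0 0 source 1.3333
1 1 load 0.3810
2 2 source 0.6984
3 3 load 0.4717
4 4 source 0.5472

Γ_L=-0.714286, Γ_S=-0.333333; launch V₁=2·150/225=1.333333
k=0 src: V=1.3333
k=1 load: inc=1.333333, refl=1.333333·-0.714286=-0.9524; V=0.000000+1.333333+-0.952381=0.3810
k=2 src: inc=-0.952381, refl=-0.952381·-0.333333=0.3175; V=1.333333+-0.952381+0.317460=0.6984
k=3 load: inc=0.317460, refl=0.317460·-0.714286=-0.2268; V=0.380952+0.317460+-0.226757=0.4717
k=4 src: inc=-0.226757, refl=-0.226757·-0.333333=0.0756; V=0.698413+-0.226757+0.075586=0.5472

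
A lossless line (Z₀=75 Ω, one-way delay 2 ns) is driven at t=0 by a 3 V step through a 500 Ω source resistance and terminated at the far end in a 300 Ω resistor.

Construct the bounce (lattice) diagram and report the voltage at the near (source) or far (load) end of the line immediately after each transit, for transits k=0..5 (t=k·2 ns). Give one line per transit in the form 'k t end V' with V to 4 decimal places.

0 0 source 0.3913
1 2 load 0.6261
2 4 source 0.7996
3 6 load 0.9037
4 8 source 0.9807
5 10 load 1.0269

Γ_L=0.600000, Γ_S=0.739130; launch V₁=3·75/575=0.391304
k=0 src: V=0.3913
k=1 load: inc=0.391304, refl=0.391304·0.600000=0.2348; V=0.000000+0.391304+0.234783=0.6261
k=2 src: inc=0.234783, refl=0.234783·0.739130=0.1735; V=0.391304+0.234783+0.173535=0.7996
k=3 load: inc=0.173535, refl=0.173535·0.600000=0.1041; V=0.626087+0.173535+0.104121=0.9037
k=4 src: inc=0.104121, refl=0.104121·0.739130=0.0770; V=0.799622+0.104121+0.076959=0.9807
k=5 load: inc=0.076959, refl=0.076959·0.600000=0.0462; V=0.903743+0.076959+0.046175=1.0269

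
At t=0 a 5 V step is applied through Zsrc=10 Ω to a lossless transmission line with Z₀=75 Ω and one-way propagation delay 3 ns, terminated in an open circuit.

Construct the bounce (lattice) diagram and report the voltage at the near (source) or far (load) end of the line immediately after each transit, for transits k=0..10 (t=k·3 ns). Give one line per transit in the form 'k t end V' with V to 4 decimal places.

0 0 source 4.4118
1 3 load 8.8235
2 6 source 5.4498
3 9 load 2.0761
4 12 source 4.6560
5 15 load 7.2359
6 18 source 5.2630
7 21 load 3.2902
8 24 source 4.7988
9 27 load 6.3075
10 30 source 5.1538

Γ_L=1.000000, Γ_S=-0.764706; launch V₁=5·75/85=4.411765
k=0 src: V=4.4118
k=1 load: inc=4.411765, refl=4.411765·1.000000=4.4118; V=0.000000+4.411765+4.411765=8.8235
k=2 src: inc=4.411765, refl=4.411765·-0.764706=-3.3737; V=4.411765+4.411765+-3.373702=5.4498
k=3 load: inc=-3.373702, refl=-3.373702·1.000000=-3.3737; V=8.823529+-3.373702+-3.373702=2.0761
k=4 src: inc=-3.373702, refl=-3.373702·-0.764706=2.5799; V=5.449827+-3.373702+2.579890=4.6560
k=5 load: inc=2.579890, refl=2.579890·1.000000=2.5799; V=2.076125+2.579890+2.579890=7.2359
k=6 src: inc=2.579890, refl=2.579890·-0.764706=-1.9729; V=4.656015+2.579890+-1.972857=5.2630
k=7 load: inc=-1.972857, refl=-1.972857·1.000000=-1.9729; V=7.235905+-1.972857+-1.972857=3.2902
k=8 src: inc=-1.972857, refl=-1.972857·-0.764706=1.5087; V=5.263048+-1.972857+1.508655=4.7988
k=9 load: inc=1.508655, refl=1.508655·1.000000=1.5087; V=3.290190+1.508655+1.508655=6.3075
k=10 src: inc=1.508655, refl=1.508655·-0.764706=-1.1537; V=4.798846+1.508655+-1.153678=5.1538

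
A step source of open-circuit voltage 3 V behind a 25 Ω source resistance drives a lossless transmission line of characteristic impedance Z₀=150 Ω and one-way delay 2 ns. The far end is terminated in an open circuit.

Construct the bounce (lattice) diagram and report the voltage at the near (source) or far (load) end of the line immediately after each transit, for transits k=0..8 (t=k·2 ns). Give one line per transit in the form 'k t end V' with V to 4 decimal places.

Γ_L=1.000000, Γ_S=-0.714286; launch V₁=3·150/175=2.571429
k=0 src: V=2.5714
k=1 load: inc=2.571429, refl=2.571429·1.000000=2.5714; V=0.000000+2.571429+2.571429=5.1429
k=2 src: inc=2.571429, refl=2.571429·-0.714286=-1.8367; V=2.571429+2.571429+-1.836735=3.3061
k=3 load: inc=-1.836735, refl=-1.836735·1.000000=-1.8367; V=5.142857+-1.836735+-1.836735=1.4694
k=4 src: inc=-1.836735, refl=-1.836735·-0.714286=1.3120; V=3.306122+-1.836735+1.311953=2.7813
k=5 load: inc=1.311953, refl=1.311953·1.000000=1.3120; V=1.469388+1.311953+1.311953=4.0933
k=6 src: inc=1.311953, refl=1.311953·-0.714286=-0.9371; V=2.781341+1.311953+-0.937110=3.1562
k=7 load: inc=-0.937110, refl=-0.937110·1.000000=-0.9371; V=4.093294+-0.937110+-0.937110=2.2191
k=8 src: inc=-0.937110, refl=-0.937110·-0.714286=0.6694; V=3.156185+-0.937110+0.669364=2.8884

0 0 source 2.5714
1 2 load 5.1429
2 4 source 3.3061
3 6 load 1.4694
4 8 source 2.7813
5 10 load 4.0933
6 12 source 3.1562
7 14 load 2.2191
8 16 source 2.8884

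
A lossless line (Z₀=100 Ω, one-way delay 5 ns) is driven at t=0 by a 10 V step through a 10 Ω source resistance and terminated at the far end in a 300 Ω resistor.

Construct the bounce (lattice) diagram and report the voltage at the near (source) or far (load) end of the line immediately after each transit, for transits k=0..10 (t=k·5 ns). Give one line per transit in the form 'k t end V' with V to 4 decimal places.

Γ_L=0.500000, Γ_S=-0.818182; launch V₁=10·100/110=9.090909
k=0 src: V=9.0909
k=1 load: inc=9.090909, refl=9.090909·0.500000=4.5455; V=0.000000+9.090909+4.545455=13.6364
k=2 src: inc=4.545455, refl=4.545455·-0.818182=-3.7190; V=9.090909+4.545455+-3.719008=9.9174
k=3 load: inc=-3.719008, refl=-3.719008·0.500000=-1.8595; V=13.636364+-3.719008+-1.859504=8.0579
k=4 src: inc=-1.859504, refl=-1.859504·-0.818182=1.5214; V=9.917355+-1.859504+1.521412=9.5793
k=5 load: inc=1.521412, refl=1.521412·0.500000=0.7607; V=8.057851+1.521412+0.760706=10.3400
k=6 src: inc=0.760706, refl=0.760706·-0.818182=-0.6224; V=9.579264+0.760706+-0.622396=9.7176
k=7 load: inc=-0.622396, refl=-0.622396·0.500000=-0.3112; V=10.339970+-0.622396+-0.311198=9.4064
k=8 src: inc=-0.311198, refl=-0.311198·-0.818182=0.2546; V=9.717574+-0.311198+0.254617=9.6610
k=9 load: inc=0.254617, refl=0.254617·0.500000=0.1273; V=9.406376+0.254617+0.127308=9.7883
k=10 src: inc=0.127308, refl=0.127308·-0.818182=-0.1042; V=9.660992+0.127308+-0.104161=9.6841

0 0 source 9.0909
1 5 load 13.6364
2 10 source 9.9174
3 15 load 8.0579
4 20 source 9.5793
5 25 load 10.3400
6 30 source 9.7176
7 35 load 9.4064
8 40 source 9.6610
9 45 load 9.7883
10 50 source 9.6841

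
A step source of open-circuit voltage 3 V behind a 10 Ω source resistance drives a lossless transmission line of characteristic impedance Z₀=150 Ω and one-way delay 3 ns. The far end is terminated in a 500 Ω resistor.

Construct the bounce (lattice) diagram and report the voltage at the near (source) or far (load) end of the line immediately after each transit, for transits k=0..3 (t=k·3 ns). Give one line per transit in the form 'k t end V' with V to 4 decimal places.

Γ_L=0.538462, Γ_S=-0.875000; launch V₁=3·150/160=2.812500
k=0 src: V=2.8125
k=1 load: inc=2.812500, refl=2.812500·0.538462=1.5144; V=0.000000+2.812500+1.514423=4.3269
k=2 src: inc=1.514423, refl=1.514423·-0.875000=-1.3251; V=2.812500+1.514423+-1.325120=3.0018
k=3 load: inc=-1.325120, refl=-1.325120·0.538462=-0.7135; V=4.326923+-1.325120+-0.713526=2.2883

0 0 source 2.8125
1 3 load 4.3269
2 6 source 3.0018
3 9 load 2.2883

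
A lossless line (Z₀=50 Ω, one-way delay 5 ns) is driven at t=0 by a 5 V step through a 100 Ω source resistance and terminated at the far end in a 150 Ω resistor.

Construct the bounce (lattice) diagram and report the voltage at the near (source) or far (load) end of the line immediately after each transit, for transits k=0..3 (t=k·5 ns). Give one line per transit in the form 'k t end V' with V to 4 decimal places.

Γ_L=0.500000, Γ_S=0.333333; launch V₁=5·50/150=1.666667
k=0 src: V=1.6667
k=1 load: inc=1.666667, refl=1.666667·0.500000=0.8333; V=0.000000+1.666667+0.833333=2.5000
k=2 src: inc=0.833333, refl=0.833333·0.333333=0.2778; V=1.666667+0.833333+0.277778=2.7778
k=3 load: inc=0.277778, refl=0.277778·0.500000=0.1389; V=2.500000+0.277778+0.138889=2.9167

0 0 source 1.6667
1 5 load 2.5000
2 10 source 2.7778
3 15 load 2.9167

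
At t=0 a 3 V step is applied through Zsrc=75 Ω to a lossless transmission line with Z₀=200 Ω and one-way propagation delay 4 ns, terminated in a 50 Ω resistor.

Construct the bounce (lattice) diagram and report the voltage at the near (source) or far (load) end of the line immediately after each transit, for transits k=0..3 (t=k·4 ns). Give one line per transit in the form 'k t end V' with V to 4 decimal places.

0 0 source 2.1818
1 4 load 0.8727
2 8 source 1.4678
3 12 load 1.1107

Γ_L=-0.600000, Γ_S=-0.454545; launch V₁=3·200/275=2.181818
k=0 src: V=2.1818
k=1 load: inc=2.181818, refl=2.181818·-0.600000=-1.3091; V=0.000000+2.181818+-1.309091=0.8727
k=2 src: inc=-1.309091, refl=-1.309091·-0.454545=0.5950; V=2.181818+-1.309091+0.595041=1.4678
k=3 load: inc=0.595041, refl=0.595041·-0.600000=-0.3570; V=0.872727+0.595041+-0.357025=1.1107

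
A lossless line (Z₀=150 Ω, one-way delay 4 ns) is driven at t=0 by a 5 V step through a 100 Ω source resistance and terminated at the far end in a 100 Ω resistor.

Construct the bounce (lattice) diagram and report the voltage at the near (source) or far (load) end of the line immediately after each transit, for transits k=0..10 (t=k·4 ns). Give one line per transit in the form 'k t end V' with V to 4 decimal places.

Γ_L=-0.200000, Γ_S=-0.200000; launch V₁=5·150/250=3.000000
k=0 src: V=3.0000
k=1 load: inc=3.000000, refl=3.000000·-0.200000=-0.6000; V=0.000000+3.000000+-0.600000=2.4000
k=2 src: inc=-0.600000, refl=-0.600000·-0.200000=0.1200; V=3.000000+-0.600000+0.120000=2.5200
k=3 load: inc=0.120000, refl=0.120000·-0.200000=-0.0240; V=2.400000+0.120000+-0.024000=2.4960
k=4 src: inc=-0.024000, refl=-0.024000·-0.200000=0.0048; V=2.520000+-0.024000+0.004800=2.5008
k=5 load: inc=0.004800, refl=0.004800·-0.200000=-0.0010; V=2.496000+0.004800+-0.000960=2.4998
k=6 src: inc=-0.000960, refl=-0.000960·-0.200000=0.0002; V=2.500800+-0.000960+0.000192=2.5000
k=7 load: inc=0.000192, refl=0.000192·-0.200000=-0.0000; V=2.499840+0.000192+-0.000038=2.5000
k=8 src: inc=-0.000038, refl=-0.000038·-0.200000=0.0000; V=2.500032+-0.000038+0.000008=2.5000
k=9 load: inc=0.000008, refl=0.000008·-0.200000=-0.0000; V=2.499994+0.000008+-0.000002=2.5000
k=10 src: inc=-0.000002, refl=-0.000002·-0.200000=0.0000; V=2.500001+-0.000002+0.000000=2.5000

0 0 source 3.0000
1 4 load 2.4000
2 8 source 2.5200
3 12 load 2.4960
4 16 source 2.5008
5 20 load 2.4998
6 24 source 2.5000
7 28 load 2.5000
8 32 source 2.5000
9 36 load 2.5000
10 40 source 2.5000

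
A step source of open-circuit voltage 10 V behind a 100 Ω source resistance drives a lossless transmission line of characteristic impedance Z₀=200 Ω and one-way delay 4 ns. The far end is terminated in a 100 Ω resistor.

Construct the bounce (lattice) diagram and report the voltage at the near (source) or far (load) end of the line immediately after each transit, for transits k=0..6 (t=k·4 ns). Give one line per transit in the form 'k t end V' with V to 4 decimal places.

Γ_L=-0.333333, Γ_S=-0.333333; launch V₁=10·200/300=6.666667
k=0 src: V=6.6667
k=1 load: inc=6.666667, refl=6.666667·-0.333333=-2.2222; V=0.000000+6.666667+-2.222222=4.4444
k=2 src: inc=-2.222222, refl=-2.222222·-0.333333=0.7407; V=6.666667+-2.222222+0.740741=5.1852
k=3 load: inc=0.740741, refl=0.740741·-0.333333=-0.2469; V=4.444444+0.740741+-0.246914=4.9383
k=4 src: inc=-0.246914, refl=-0.246914·-0.333333=0.0823; V=5.185185+-0.246914+0.082305=5.0206
k=5 load: inc=0.082305, refl=0.082305·-0.333333=-0.0274; V=4.938272+0.082305+-0.027435=4.9931
k=6 src: inc=-0.027435, refl=-0.027435·-0.333333=0.0091; V=5.020576+-0.027435+0.009145=5.0023

0 0 source 6.6667
1 4 load 4.4444
2 8 source 5.1852
3 12 load 4.9383
4 16 source 5.0206
5 20 load 4.9931
6 24 source 5.0023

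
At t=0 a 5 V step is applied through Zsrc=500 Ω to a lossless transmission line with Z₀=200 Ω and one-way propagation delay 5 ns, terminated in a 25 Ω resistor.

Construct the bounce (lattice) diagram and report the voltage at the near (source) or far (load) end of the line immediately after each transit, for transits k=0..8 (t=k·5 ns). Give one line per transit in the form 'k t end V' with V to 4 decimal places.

0 0 source 1.4286
1 5 load 0.3175
2 10 source -0.1587
3 15 load 0.2116
4 20 source 0.3704
5 25 load 0.2469
6 30 source 0.1940
7 35 load 0.2352
8 40 source 0.2528

Γ_L=-0.777778, Γ_S=0.428571; launch V₁=5·200/700=1.428571
k=0 src: V=1.4286
k=1 load: inc=1.428571, refl=1.428571·-0.777778=-1.1111; V=0.000000+1.428571+-1.111111=0.3175
k=2 src: inc=-1.111111, refl=-1.111111·0.428571=-0.4762; V=1.428571+-1.111111+-0.476190=-0.1587
k=3 load: inc=-0.476190, refl=-0.476190·-0.777778=0.3704; V=0.317460+-0.476190+0.370370=0.2116
k=4 src: inc=0.370370, refl=0.370370·0.428571=0.1587; V=-0.158730+0.370370+0.158730=0.3704
k=5 load: inc=0.158730, refl=0.158730·-0.777778=-0.1235; V=0.211640+0.158730+-0.123457=0.2469
k=6 src: inc=-0.123457, refl=-0.123457·0.428571=-0.0529; V=0.370370+-0.123457+-0.052910=0.1940
k=7 load: inc=-0.052910, refl=-0.052910·-0.777778=0.0412; V=0.246914+-0.052910+0.041152=0.2352
k=8 src: inc=0.041152, refl=0.041152·0.428571=0.0176; V=0.194004+0.041152+0.017637=0.2528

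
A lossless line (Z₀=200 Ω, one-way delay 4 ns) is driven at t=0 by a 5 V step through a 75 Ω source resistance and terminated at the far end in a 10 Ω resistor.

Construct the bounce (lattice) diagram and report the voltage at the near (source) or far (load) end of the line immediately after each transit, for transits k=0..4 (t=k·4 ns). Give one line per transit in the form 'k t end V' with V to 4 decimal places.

0 0 source 3.6364
1 4 load 0.3463
2 8 source 1.8418
3 12 load 0.4887
4 16 source 1.1038

Γ_L=-0.904762, Γ_S=-0.454545; launch V₁=5·200/275=3.636364
k=0 src: V=3.6364
k=1 load: inc=3.636364, refl=3.636364·-0.904762=-3.2900; V=0.000000+3.636364+-3.290043=0.3463
k=2 src: inc=-3.290043, refl=-3.290043·-0.454545=1.4955; V=3.636364+-3.290043+1.495474=1.8418
k=3 load: inc=1.495474, refl=1.495474·-0.904762=-1.3530; V=0.346320+1.495474+-1.353048=0.4887
k=4 src: inc=-1.353048, refl=-1.353048·-0.454545=0.6150; V=1.841795+-1.353048+0.615022=1.1038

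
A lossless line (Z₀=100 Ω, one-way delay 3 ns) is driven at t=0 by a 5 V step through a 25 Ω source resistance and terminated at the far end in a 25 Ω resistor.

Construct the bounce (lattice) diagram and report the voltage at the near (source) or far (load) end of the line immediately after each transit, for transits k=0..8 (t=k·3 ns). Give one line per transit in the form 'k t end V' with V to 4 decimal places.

0 0 source 4.0000
1 3 load 1.6000
2 6 source 3.0400
3 9 load 2.1760
4 12 source 2.6944
5 15 load 2.3834
6 18 source 2.5700
7 21 load 2.4580
8 24 source 2.5252

Γ_L=-0.600000, Γ_S=-0.600000; launch V₁=5·100/125=4.000000
k=0 src: V=4.0000
k=1 load: inc=4.000000, refl=4.000000·-0.600000=-2.4000; V=0.000000+4.000000+-2.400000=1.6000
k=2 src: inc=-2.400000, refl=-2.400000·-0.600000=1.4400; V=4.000000+-2.400000+1.440000=3.0400
k=3 load: inc=1.440000, refl=1.440000·-0.600000=-0.8640; V=1.600000+1.440000+-0.864000=2.1760
k=4 src: inc=-0.864000, refl=-0.864000·-0.600000=0.5184; V=3.040000+-0.864000+0.518400=2.6944
k=5 load: inc=0.518400, refl=0.518400·-0.600000=-0.3110; V=2.176000+0.518400+-0.311040=2.3834
k=6 src: inc=-0.311040, refl=-0.311040·-0.600000=0.1866; V=2.694400+-0.311040+0.186624=2.5700
k=7 load: inc=0.186624, refl=0.186624·-0.600000=-0.1120; V=2.383360+0.186624+-0.111974=2.4580
k=8 src: inc=-0.111974, refl=-0.111974·-0.600000=0.0672; V=2.569984+-0.111974+0.067185=2.5252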